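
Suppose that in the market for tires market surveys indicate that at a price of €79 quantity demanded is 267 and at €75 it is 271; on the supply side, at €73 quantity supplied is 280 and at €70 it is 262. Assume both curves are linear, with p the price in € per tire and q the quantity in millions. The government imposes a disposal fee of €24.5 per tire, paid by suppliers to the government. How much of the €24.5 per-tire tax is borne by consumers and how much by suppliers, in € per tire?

Consumers bear €21 per tire; suppliers bear €3.5 per tire.

Demand slope: (271 − 267)/(75 − 79) = -1, so qd = 346 − p.
Supply slope: (262 − 280)/(70 − 73) = 6, so qs = 6p − 158.
Before the tax: set 346 − p = 6p − 158 → p* = €72, q* = 274.
With the tax collected from suppliers, supply shifts: qs = 6(p − 24.5) − 158.
New equilibrium: consumers pay €93, suppliers receive €68.5, q = 253. (Wedge: pb − ps = 24.5.)
Burden on consumers: €21; on suppliers: €3.5. (They sum to €24.5.)
The less price-elastic side of the market bears the larger share of a per-unit tax.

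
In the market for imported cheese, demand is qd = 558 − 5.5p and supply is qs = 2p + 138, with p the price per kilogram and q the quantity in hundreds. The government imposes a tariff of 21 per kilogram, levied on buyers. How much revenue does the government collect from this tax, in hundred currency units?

Tax revenue = 4603.2 hundred.

Before the tax: set 558 − 5.5p = 2p + 138 → p* = 56, q* = 250.
With the tax collected from buyers, demand (in seller-price terms) shifts: qd = 558 − 5.5(p + 21).
Solving gives q = 219.2 with buyers paying 61.6 and producers receiving 40.6 (the 21 wedge).
Revenue = t · Q = 21 · 219.2 = 4603.2.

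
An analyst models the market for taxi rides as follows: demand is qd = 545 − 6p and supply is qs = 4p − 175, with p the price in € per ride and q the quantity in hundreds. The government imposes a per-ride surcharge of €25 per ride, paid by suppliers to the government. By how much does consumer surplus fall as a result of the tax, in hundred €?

Consumer surplus falls by €830 hundred.

Before the tax: set 545 − 6p = 4p − 175 → p* = €72, q* = 113.
With the tax collected from suppliers, supply shifts: qs = 4(p − 25) − 175.
New equilibrium: consumers pay €82, suppliers receive €57, q = 53. (Wedge: pb − ps = 25.)
ΔCS is the trapezoid between Q = 53 and Q = 113 of height €10: ½ · (113 + 53) · 10 = €830.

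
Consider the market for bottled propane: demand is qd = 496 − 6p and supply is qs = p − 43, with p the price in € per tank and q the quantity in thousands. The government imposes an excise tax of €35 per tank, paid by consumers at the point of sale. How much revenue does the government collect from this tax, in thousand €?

Without the tax, 496 − 6p = p − 43 gives 7p = 539, so p* = €77 and q* = 34.
With the tax collected from consumers, demand (in seller-price terms) shifts: qd = 496 − 6(p + 35).
Solving gives q = 4 with consumers paying €82 and producers receiving €47 (the €35 wedge).
Revenue = t · Q = 35 · 4 = €140.

Tax revenue = €140 thousand.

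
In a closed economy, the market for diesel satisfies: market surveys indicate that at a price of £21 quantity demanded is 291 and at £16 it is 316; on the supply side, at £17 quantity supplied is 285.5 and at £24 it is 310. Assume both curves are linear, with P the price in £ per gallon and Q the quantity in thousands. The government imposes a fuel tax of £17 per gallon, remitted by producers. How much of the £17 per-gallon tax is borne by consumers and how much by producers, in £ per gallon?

Demand slope: (316 − 291)/(16 − 21) = -5, so Qd = 396 − 5P.
Supply slope: (310 − 285.5)/(24 − 17) = 3.5, so Qs = 3.5P + 226.
Before the tax: set 396 − 5P = 3.5P + 226 → P* = £20, Q* = 296.
With the tax collected from producers, supply shifts: Qs = 3.5(P − 17) + 226.
New equilibrium: consumers pay £27, producers receive £10, Q = 261. (Wedge: Pb − Ps = 17.)
Burden on consumers: £7; on producers: £10. (They sum to £17.)
The less price-elastic side of the market bears the larger share of a per-unit tax.

Consumers bear £7 per gallon; producers bear £10 per gallon.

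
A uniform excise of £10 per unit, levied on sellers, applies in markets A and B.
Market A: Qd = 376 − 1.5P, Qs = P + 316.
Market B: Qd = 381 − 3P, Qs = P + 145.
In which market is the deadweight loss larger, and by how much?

Market B, by £7.5.

Market A: pre-tax P* = £24, Q* = 340; post-tax Q = 334; deadweight loss = £30.
Market B: pre-tax P* = £59, Q* = 204; post-tax Q = 196.5; deadweight loss = £37.5.
Difference: £30 vs £37.5 → market B is larger by £7.5.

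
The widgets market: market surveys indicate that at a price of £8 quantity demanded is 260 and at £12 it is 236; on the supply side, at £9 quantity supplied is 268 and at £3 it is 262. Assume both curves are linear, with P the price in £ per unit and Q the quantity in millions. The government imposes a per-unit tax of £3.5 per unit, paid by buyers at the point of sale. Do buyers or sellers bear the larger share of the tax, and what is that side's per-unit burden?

Sellers bear the larger share: £3 per unit.

Demand slope: (236 − 260)/(12 − 8) = -6, so Qd = 308 − 6P.
Supply slope: (262 − 268)/(3 − 9) = 1, so Qs = P + 259.
Before the tax: set 308 − 6P = P + 259 → P* = £7, Q* = 266.
With the tax collected from buyers, demand (in seller-price terms) shifts: Qd = 308 − 6(P + 3.5).
New equilibrium: buyers pay £7.5, sellers receive £4, Q = 263. (Wedge: Pb − Ps = 3.5.)
Per-unit burden: buyers £0.5, sellers £3.
Sellers take the larger share because supply is less price-elastic here (demand slope 6 vs supply slope 1).
The less price-elastic side of the market bears the larger share of a per-unit tax.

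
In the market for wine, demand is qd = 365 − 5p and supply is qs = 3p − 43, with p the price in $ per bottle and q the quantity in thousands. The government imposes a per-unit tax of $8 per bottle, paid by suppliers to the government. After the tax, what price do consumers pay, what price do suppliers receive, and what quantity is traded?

Before the tax: set 365 − 5p = 3p − 43 → p* = $51, q* = 110.
With the tax collected from suppliers, supply shifts: qs = 3(p − 8) − 43.
New equilibrium: consumers pay $54, suppliers receive $46, q = 95. (Wedge: pb − ps = 8.)
The less price-elastic side of the market bears the larger share of a per-unit tax.

Consumers pay $54; suppliers receive $46; quantity = 95.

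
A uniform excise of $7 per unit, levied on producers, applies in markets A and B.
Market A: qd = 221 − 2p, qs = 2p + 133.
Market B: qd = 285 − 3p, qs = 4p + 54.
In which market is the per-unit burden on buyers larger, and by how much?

Market A: pre-tax p* = $22, q* = 177; post-tax q = 170; per-unit burden on buyers = $3.5.
Market B: pre-tax p* = $33, q* = 186; post-tax q = 174; per-unit burden on buyers = $4.
Difference: $3.5 vs $4 → market B is larger by $0.5.

Market B, by $0.5.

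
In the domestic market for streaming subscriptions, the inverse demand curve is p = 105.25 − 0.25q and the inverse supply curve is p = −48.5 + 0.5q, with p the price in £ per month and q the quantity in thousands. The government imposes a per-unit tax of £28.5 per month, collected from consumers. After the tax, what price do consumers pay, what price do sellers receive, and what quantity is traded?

Consumers pay £63.5; sellers receive £35; quantity = 167.

Rewrite in direct form: qd = 421 − 4p and qs = 2p + 97.
Before the tax: set 421 − 4p = 2p + 97 → p* = £54, q* = 205.
With the tax collected from consumers, demand (in seller-price terms) shifts: qd = 421 − 4(p + 28.5).
Solving gives q = 167 with consumers paying £63.5 and sellers receiving £35 (the £28.5 wedge).
The less price-elastic side of the market bears the larger share of a per-unit tax.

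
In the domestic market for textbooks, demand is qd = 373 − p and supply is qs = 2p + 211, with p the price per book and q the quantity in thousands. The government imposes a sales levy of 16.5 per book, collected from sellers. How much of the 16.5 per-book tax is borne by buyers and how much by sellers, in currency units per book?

Without the tax, 373 − p = 2p + 211 gives 3p = 162, so p* = 54 and q* = 319.
With the tax collected from sellers, supply shifts: qs = 2(p − 16.5) + 211.
Solving gives q = 308 with buyers paying 65 and sellers receiving 48.5 (the 16.5 wedge).
Burden on buyers: 11; on sellers: 5.5. (They sum to 16.5.)

Buyers bear 11 per book; sellers bear 5.5 per book.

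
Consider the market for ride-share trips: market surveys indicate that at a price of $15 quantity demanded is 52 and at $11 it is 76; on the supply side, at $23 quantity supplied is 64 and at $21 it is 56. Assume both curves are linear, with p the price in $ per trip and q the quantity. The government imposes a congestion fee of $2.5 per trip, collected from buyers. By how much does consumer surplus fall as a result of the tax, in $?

Demand slope: (76 − 52)/(11 − 15) = -6, so qd = 142 − 6p.
Supply slope: (56 − 64)/(21 − 23) = 4, so qs = 4p − 28.
Without the tax, 142 − 6p = 4p − 28 gives 10p = 170, so p* = $17 and q* = 40.
With the tax collected from buyers, demand (in seller-price terms) shifts: qd = 142 − 6(p + 2.5).
New equilibrium: buyers pay $18, sellers receive $15.5, q = 34. (Wedge: pb − ps = 2.5.)
ΔCS is the trapezoid between Q = 34 and Q = 40 of height $1: ½ · (40 + 34) · 1 = $37.

Consumer surplus falls by $37.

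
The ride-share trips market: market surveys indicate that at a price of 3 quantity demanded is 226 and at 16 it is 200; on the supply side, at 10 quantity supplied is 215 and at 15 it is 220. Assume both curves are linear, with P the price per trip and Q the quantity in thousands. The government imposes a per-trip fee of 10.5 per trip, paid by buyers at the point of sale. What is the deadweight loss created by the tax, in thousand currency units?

Deadweight loss = 36.75 thousand.

Demand slope: (200 − 226)/(16 − 3) = -2, so Qd = 232 − 2P.
Supply slope: (220 − 215)/(15 − 10) = 1, so Qs = P + 205.
Without the tax, 232 − 2P = P + 205 gives 3P = 27, so P* = 9 and Q* = 214.
With the tax collected from buyers, demand (in seller-price terms) shifts: Qd = 232 − 2(P + 10.5).
Solving gives Q = 207 with buyers paying 12.5 and sellers receiving 2 (the 10.5 wedge).
Quantity falls by |ΔQ| = |214 − 207| = 7.
DWL = ½ · t · |ΔQ| = ½ · 10.5 · 7 = 36.75.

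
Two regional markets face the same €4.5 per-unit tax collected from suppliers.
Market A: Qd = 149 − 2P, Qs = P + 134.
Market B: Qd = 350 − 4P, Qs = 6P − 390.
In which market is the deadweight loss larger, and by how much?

Market B, by €17.55.

Market A: pre-tax P* = €5, Q* = 139; post-tax Q = 136; deadweight loss = €6.75.
Market B: pre-tax P* = €74, Q* = 54; post-tax Q = 43.2; deadweight loss = €24.3.
Difference: €6.75 vs €24.3 → market B is larger by €17.55.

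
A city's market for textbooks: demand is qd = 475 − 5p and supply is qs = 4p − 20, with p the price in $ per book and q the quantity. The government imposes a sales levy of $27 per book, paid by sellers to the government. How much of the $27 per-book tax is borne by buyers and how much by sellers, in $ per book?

Without the tax, 475 − 5p = 4p − 20 gives 9p = 495, so p* = $55 and q* = 200.
With the tax collected from sellers, supply shifts: qs = 4(p − 27) − 20.
Solving gives q = 140 with buyers paying $67 and sellers receiving $40 (the $27 wedge).
Burden on buyers: $12; on sellers: $15. (They sum to $27.)

Buyers bear $12 per book; sellers bear $15 per book.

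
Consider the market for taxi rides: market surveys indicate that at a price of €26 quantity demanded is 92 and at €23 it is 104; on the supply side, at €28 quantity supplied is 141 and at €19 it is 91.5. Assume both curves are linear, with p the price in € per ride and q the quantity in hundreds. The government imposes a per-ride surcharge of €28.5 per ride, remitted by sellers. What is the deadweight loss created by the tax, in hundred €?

Deadweight loss = €940.5 hundred.

Demand slope: (104 − 92)/(23 − 26) = -4, so qd = 196 − 4p.
Supply slope: (91.5 − 141)/(19 − 28) = 5.5, so qs = 5.5p − 13.
Without the tax, 196 − 4p = 5.5p − 13 gives 9.5p = 209, so p* = €22 and q* = 108.
With the tax collected from sellers, supply shifts: qs = 5.5(p − 28.5) − 13.
New equilibrium: consumers pay €38.5, sellers receive €10, q = 42. (Wedge: pb − ps = 28.5.)
Quantity falls by |ΔQ| = |108 − 42| = 66.
DWL = ½ · t · |ΔQ| = ½ · 28.5 · 66 = €940.5.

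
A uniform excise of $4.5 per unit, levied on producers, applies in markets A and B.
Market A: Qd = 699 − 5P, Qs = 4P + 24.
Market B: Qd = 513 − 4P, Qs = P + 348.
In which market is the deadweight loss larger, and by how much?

Market A: pre-tax P* = $75, Q* = 324; post-tax Q = 314; deadweight loss = $22.5.
Market B: pre-tax P* = $33, Q* = 381; post-tax Q = 377.4; deadweight loss = $8.1.
Difference: $22.5 vs $8.1 → market A is larger by $14.4.

Market A, by $14.4.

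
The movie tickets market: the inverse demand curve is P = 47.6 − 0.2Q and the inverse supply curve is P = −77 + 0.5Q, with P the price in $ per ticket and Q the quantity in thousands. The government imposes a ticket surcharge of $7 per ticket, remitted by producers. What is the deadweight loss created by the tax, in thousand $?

Deadweight loss = $35 thousand.

Inverting to Q(P) form: Qd = 238 − 5P; Qs = 2P + 154.
Without the tax, 238 − 5P = 2P + 154 gives 7P = 84, so P* = $12 and Q* = 178.
With the tax collected from producers, supply shifts: Qs = 2(P − 7) + 154.
Solving gives Q = 168 with consumers paying $14 and producers receiving $7 (the $7 wedge).
Quantity falls by |ΔQ| = |178 − 168| = 10.
DWL = ½ · t · |ΔQ| = ½ · 7 · 10 = $35.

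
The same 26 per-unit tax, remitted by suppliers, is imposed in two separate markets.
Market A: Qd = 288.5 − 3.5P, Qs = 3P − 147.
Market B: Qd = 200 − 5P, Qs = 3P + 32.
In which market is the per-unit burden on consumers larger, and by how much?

Market A, by 2.25.

Market A: pre-tax P* = 67, Q* = 54; post-tax Q = 12; per-unit burden on consumers = 12.
Market B: pre-tax P* = 21, Q* = 95; post-tax Q = 46.25; per-unit burden on consumers = 9.75.
Difference: 12 vs 9.75 → market A is larger by 2.25.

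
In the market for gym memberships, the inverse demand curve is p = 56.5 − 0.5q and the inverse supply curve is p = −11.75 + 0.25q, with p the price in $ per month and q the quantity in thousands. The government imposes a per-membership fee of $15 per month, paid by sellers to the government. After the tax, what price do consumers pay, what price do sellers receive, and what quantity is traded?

Consumers pay $21; sellers receive $6; quantity = 71.

Inverting to q(p) form: qd = 113 − 2p; qs = 4p + 47.
Before the tax: set 113 − 2p = 4p + 47 → p* = $11, q* = 91.
With the tax collected from sellers, supply shifts: qs = 4(p − 15) + 47.
Solving gives q = 71 with consumers paying $21 and sellers receiving $6 (the $15 wedge).
The less price-elastic side of the market bears the larger share of a per-unit tax.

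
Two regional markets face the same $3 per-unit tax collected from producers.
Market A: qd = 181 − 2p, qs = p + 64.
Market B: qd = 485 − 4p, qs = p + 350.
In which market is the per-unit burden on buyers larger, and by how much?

Market A: pre-tax p* = $39, q* = 103; post-tax q = 101; per-unit burden on buyers = $1.
Market B: pre-tax p* = $27, q* = 377; post-tax q = 374.6; per-unit burden on buyers = $0.6.
Difference: $1 vs $0.6 → market A is larger by $0.4.

Market A, by $0.4.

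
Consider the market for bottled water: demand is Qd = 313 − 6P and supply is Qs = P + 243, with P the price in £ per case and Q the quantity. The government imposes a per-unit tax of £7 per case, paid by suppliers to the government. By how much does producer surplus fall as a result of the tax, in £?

Producer surplus falls by £1500.

Without the tax, 313 − 6P = P + 243 gives 7P = 70, so P* = £10 and Q* = 253.
With the tax collected from suppliers, supply shifts: Qs = (P − 7) + 243.
New equilibrium: consumers pay £11, suppliers receive £4, Q = 247. (Wedge: Pb − Ps = 7.)
ΔPS is the trapezoid between Q = 247 and Q = 253 of height £6: ½ · (253 + 247) · 6 = £1500.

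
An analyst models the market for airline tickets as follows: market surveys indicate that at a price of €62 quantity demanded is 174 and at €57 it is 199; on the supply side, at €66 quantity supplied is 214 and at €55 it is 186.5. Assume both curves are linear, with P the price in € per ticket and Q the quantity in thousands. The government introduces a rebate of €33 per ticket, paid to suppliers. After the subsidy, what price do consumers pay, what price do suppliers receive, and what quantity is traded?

Demand slope: (199 − 174)/(57 − 62) = -5, so Qd = 484 − 5P.
Supply slope: (186.5 − 214)/(55 − 66) = 2.5, so Qs = 2.5P + 49.
Without the subsidy, 484 − 5P = 2.5P + 49 gives 7.5P = 435, so P* = €58 and Q* = 194.
With a per-unit subsidy paid to suppliers, each receives P + 33 per unit sold, so supply becomes Qs = 2.5(P + 33) + 49.
Solving gives Q = 249 with consumers paying €47 and suppliers receiving €80 (the €33 wedge).

Consumers pay €47; suppliers receive €80; quantity = 249.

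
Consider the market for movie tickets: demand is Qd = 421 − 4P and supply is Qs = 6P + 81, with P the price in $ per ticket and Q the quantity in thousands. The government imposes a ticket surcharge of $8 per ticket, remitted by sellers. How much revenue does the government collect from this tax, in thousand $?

Tax revenue = $2126.4 thousand.

Without the tax, 421 − 4P = 6P + 81 gives 10P = 340, so P* = $34 and Q* = 285.
With the tax collected from sellers, supply shifts: Qs = 6(P − 8) + 81.
Solving gives Q = 265.8 with buyers paying $38.8 and sellers receiving $30.8 (the $8 wedge).
Revenue = t · Q = 8 · 265.8 = $2126.4.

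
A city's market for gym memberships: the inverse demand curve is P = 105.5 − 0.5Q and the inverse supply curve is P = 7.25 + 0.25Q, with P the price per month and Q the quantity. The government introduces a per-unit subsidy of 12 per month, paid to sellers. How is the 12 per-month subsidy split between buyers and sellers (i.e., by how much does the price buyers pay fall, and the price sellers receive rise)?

Inverting to Q(P) form: Qd = 211 − 2P; Qs = 4P − 29.
Before the subsidy: set 211 − 2P = 4P − 29 → P* = 40, Q* = 131.
With a per-unit subsidy paid to sellers, each receives P + 12 per unit sold, so supply becomes Qs = 4(P + 12) − 29.
New equilibrium: buyers pay 32, sellers receive 44, Q = 147. (Wedge: Pb − Ps = −12.)
Gain to buyers: 8; to sellers: 4. (They sum to 12.)

Buyers gain 8 per month; sellers gain 4 per month.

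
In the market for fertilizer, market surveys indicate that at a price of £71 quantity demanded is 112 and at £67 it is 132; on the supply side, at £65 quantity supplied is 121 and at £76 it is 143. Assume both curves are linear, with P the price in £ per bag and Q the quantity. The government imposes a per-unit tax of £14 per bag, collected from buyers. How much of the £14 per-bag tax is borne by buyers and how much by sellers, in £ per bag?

Demand slope: (132 − 112)/(67 − 71) = -5, so Qd = 467 − 5P.
Supply slope: (143 − 121)/(76 − 65) = 2, so Qs = 2P − 9.
Before the tax: set 467 − 5P = 2P − 9 → P* = £68, Q* = 127.
With the tax collected from buyers, demand (in seller-price terms) shifts: Qd = 467 − 5(P + 14).
New equilibrium: buyers pay £72, sellers receive £58, Q = 107. (Wedge: Pb − Ps = 14.)
Burden on buyers: £4; on sellers: £10. (They sum to £14.)
The less price-elastic side of the market bears the larger share of a per-unit tax.

Buyers bear £4 per bag; sellers bear £10 per bag.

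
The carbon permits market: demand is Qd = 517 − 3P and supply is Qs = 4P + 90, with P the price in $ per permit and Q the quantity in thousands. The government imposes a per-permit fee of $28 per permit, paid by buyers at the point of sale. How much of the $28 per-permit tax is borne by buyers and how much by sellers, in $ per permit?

Before the tax: set 517 − 3P = 4P + 90 → P* = $61, Q* = 334.
With the tax collected from buyers, demand (in seller-price terms) shifts: Qd = 517 − 3(P + 28).
Solving gives Q = 286 with buyers paying $77 and sellers receiving $49 (the $28 wedge).
Burden on buyers: $16; on sellers: $12. (They sum to $28.)
The less price-elastic side of the market bears the larger share of a per-unit tax.

Buyers bear $16 per permit; sellers bear $12 per permit.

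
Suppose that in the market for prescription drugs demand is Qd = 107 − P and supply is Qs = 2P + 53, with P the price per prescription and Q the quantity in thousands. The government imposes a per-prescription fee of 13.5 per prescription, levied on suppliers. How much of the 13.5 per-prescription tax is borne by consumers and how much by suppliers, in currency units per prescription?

Consumers bear 9 per prescription; suppliers bear 4.5 per prescription.

Without the tax, 107 − P = 2P + 53 gives 3P = 54, so P* = 18 and Q* = 89.
With the tax collected from suppliers, supply shifts: Qs = 2(P − 13.5) + 53.
New equilibrium: consumers pay 27, suppliers receive 13.5, Q = 80. (Wedge: Pb − Ps = 13.5.)
Burden on consumers: 9; on suppliers: 4.5. (They sum to 13.5.)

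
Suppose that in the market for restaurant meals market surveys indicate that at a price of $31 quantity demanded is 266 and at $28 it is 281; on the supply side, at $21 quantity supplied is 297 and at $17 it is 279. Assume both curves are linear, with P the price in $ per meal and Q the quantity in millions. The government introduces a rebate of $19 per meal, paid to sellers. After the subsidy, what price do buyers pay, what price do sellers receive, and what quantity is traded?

Buyers pay $14; sellers receive $33; quantity = 351.

Demand slope: (281 − 266)/(28 − 31) = -5, so Qd = 421 − 5P.
Supply slope: (279 − 297)/(17 − 21) = 4.5, so Qs = 4.5P + 202.5.
Without the subsidy, 421 − 5P = 4.5P + 202.5 gives 9.5P = 218.5, so P* = $23 and Q* = 306.
With a per-unit subsidy paid to sellers, each receives P + 19 per unit sold, so supply becomes Qs = 4.5(P + 19) + 202.5.
New equilibrium: buyers pay $14, sellers receive $33, Q = 351. (Wedge: Pb − Ps = −19.)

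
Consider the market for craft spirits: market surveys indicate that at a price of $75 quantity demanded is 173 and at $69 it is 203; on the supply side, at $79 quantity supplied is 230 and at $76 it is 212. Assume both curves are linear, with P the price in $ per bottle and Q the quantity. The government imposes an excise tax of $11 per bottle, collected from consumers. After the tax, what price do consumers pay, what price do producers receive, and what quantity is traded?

Demand slope: (203 − 173)/(69 − 75) = -5, so Qd = 548 − 5P.
Supply slope: (212 − 230)/(76 − 79) = 6, so Qs = 6P − 244.
Before the tax: set 548 − 5P = 6P − 244 → P* = $72, Q* = 188.
With the tax collected from consumers, demand (in seller-price terms) shifts: Qd = 548 − 5(P + 11).
Solving gives Q = 158 with consumers paying $78 and producers receiving $67 (the $11 wedge).
The less price-elastic side of the market bears the larger share of a per-unit tax.

Consumers pay $78; producers receive $67; quantity = 158.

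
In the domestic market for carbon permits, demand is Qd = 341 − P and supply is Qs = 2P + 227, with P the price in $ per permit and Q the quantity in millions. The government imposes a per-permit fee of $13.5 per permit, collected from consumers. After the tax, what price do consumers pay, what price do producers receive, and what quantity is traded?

Consumers pay $47; producers receive $33.5; quantity = 294.

Before the tax: set 341 − P = 2P + 227 → P* = $38, Q* = 303.
With the tax collected from consumers, demand (in seller-price terms) shifts: Qd = 341 − (P + 13.5).
New equilibrium: consumers pay $47, producers receive $33.5, Q = 294. (Wedge: Pb − Ps = 13.5.)
The less price-elastic side of the market bears the larger share of a per-unit tax.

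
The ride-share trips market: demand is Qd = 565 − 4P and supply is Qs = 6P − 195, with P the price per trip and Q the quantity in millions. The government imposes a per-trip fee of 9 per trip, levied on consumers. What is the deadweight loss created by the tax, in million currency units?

Deadweight loss = 97.2 million.

Without the tax, 565 − 4P = 6P − 195 gives 10P = 760, so P* = 76 and Q* = 261.
With the tax collected from consumers, demand (in seller-price terms) shifts: Qd = 565 − 4(P + 9).
Solving gives Q = 239.4 with consumers paying 81.4 and suppliers receiving 72.4 (the 9 wedge).
Quantity falls by |ΔQ| = |261 − 239.4| = 21.6.
DWL = ½ · t · |ΔQ| = ½ · 9 · 21.6 = 97.2.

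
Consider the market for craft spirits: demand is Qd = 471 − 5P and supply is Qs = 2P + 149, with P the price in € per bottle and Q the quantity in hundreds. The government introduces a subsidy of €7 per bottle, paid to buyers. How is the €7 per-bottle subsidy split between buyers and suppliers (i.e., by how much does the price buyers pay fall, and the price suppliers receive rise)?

Buyers gain €2 per bottle; suppliers gain €5 per bottle.

Before the subsidy: set 471 − 5P = 2P + 149 → P* = €46, Q* = 241.
With a per-unit subsidy paid to buyers, each effectively pays P − 7, so demand becomes Qd = 471 − 5(P − 7).
Solving gives Q = 251 with buyers paying €44 and suppliers receiving €51 (the €7 wedge).
Gain to buyers: €2; to suppliers: €5. (They sum to €7.)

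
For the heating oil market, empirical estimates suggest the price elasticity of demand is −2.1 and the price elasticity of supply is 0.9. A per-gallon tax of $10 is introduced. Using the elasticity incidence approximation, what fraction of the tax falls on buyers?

Incidence ratio: buyers' share ≈ εs / (εs + |εd|) = 0.9 / (0.9 + 2.1) = 0.3.
Supply is the less elastic side, so buyers bear the smaller share.

Buyers' share ≈ 0.3.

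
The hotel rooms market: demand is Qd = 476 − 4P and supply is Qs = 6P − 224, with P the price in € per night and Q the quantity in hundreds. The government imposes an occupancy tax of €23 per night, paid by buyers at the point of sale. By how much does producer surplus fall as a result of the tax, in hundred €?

Producer surplus falls by €1549.28 hundred.

Before the tax: set 476 − 4P = 6P − 224 → P* = €70, Q* = 196.
With the tax collected from buyers, demand (in seller-price terms) shifts: Qd = 476 − 4(P + 23).
New equilibrium: buyers pay €83.8, sellers receive €60.8, Q = 140.8. (Wedge: Pb − Ps = 23.)
ΔPS is the trapezoid between Q = 140.8 and Q = 196 of height €9.2: ½ · (196 + 140.8) · 9.2 = €1549.28.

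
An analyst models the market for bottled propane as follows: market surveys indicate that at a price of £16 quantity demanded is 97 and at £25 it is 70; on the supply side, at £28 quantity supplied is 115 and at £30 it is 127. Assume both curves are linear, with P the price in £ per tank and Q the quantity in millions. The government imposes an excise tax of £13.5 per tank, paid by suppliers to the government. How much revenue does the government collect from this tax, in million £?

Tax revenue = £702 million.

Demand slope: (70 − 97)/(25 − 16) = -3, so Qd = 145 − 3P.
Supply slope: (127 − 115)/(30 − 28) = 6, so Qs = 6P − 53.
Before the tax: set 145 − 3P = 6P − 53 → P* = £22, Q* = 79.
With the tax collected from suppliers, supply shifts: Qs = 6(P − 13.5) − 53.
New equilibrium: buyers pay £31, suppliers receive £17.5, Q = 52. (Wedge: Pb − Ps = 13.5.)
Revenue = t · Q = 13.5 · 52 = £702.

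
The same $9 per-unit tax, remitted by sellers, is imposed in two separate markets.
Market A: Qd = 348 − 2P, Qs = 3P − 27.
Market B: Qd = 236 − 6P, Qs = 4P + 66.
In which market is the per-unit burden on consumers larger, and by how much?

Market A: pre-tax P* = $75, Q* = 198; post-tax Q = 187.2; per-unit burden on consumers = $5.4.
Market B: pre-tax P* = $17, Q* = 134; post-tax Q = 112.4; per-unit burden on consumers = $3.6.
Difference: $5.4 vs $3.6 → market A is larger by $1.8.

Market A, by $1.8.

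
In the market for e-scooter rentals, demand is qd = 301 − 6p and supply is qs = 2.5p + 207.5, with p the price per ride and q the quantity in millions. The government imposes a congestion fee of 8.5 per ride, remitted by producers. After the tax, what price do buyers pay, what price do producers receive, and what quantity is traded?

Buyers pay 13.5; producers receive 5; quantity = 220.

Without the tax, 301 − 6p = 2.5p + 207.5 gives 8.5p = 93.5, so p* = 11 and q* = 235.
With the tax collected from producers, supply shifts: qs = 2.5(p − 8.5) + 207.5.
Solving gives q = 220 with buyers paying 13.5 and producers receiving 5 (the 8.5 wedge).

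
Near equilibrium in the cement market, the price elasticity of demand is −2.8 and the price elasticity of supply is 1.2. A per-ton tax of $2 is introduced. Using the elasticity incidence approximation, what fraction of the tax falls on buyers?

Buyers' share ≈ 0.3.

Incidence ratio: buyers' share ≈ εs / (εs + |εd|) = 1.2 / (1.2 + 2.8) = 0.3.
Supply is the less elastic side, so buyers bear the smaller share.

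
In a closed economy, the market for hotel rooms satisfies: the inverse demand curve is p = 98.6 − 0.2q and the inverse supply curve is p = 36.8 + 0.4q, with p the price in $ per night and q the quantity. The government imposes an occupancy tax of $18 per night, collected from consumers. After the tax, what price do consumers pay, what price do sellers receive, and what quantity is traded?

Consumers pay $84; sellers receive $66; quantity = 73.

Rewrite in direct form: qd = 493 − 5p and qs = 2.5p − 92.
Before the tax: set 493 − 5p = 2.5p − 92 → p* = $78, q* = 103.
With the tax collected from consumers, demand (in seller-price terms) shifts: qd = 493 − 5(p + 18).
Solving gives q = 73 with consumers paying $84 and sellers receiving $66 (the $18 wedge).
The less price-elastic side of the market bears the larger share of a per-unit tax.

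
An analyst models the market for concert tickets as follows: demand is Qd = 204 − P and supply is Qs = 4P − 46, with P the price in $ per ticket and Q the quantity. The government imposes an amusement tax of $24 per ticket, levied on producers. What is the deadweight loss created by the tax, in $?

Deadweight loss = $230.4.

Without the tax, 204 − P = 4P − 46 gives 5P = 250, so P* = $50 and Q* = 154.
With the tax collected from producers, supply shifts: Qs = 4(P − 24) − 46.
Solving gives Q = 134.8 with buyers paying $69.2 and producers receiving $45.2 (the $24 wedge).
Quantity falls by |ΔQ| = |154 − 134.8| = 19.2.
DWL = ½ · t · |ΔQ| = ½ · 24 · 19.2 = $230.4.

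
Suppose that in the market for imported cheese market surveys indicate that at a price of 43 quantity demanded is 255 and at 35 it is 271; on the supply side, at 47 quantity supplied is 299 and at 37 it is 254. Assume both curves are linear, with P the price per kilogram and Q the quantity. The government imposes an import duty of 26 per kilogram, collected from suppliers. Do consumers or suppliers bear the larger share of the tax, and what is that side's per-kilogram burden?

Consumers bear the larger share: 18 per kilogram.

Demand slope: (271 − 255)/(35 − 43) = -2, so Qd = 341 − 2P.
Supply slope: (254 − 299)/(37 − 47) = 4.5, so Qs = 4.5P + 87.5.
Without the tax, 341 − 2P = 4.5P + 87.5 gives 6.5P = 253.5, so P* = 39 and Q* = 263.
With the tax collected from suppliers, supply shifts: Qs = 4.5(P − 26) + 87.5.
Solving gives Q = 227 with consumers paying 57 and suppliers receiving 31 (the 26 wedge).
Per-kilogram burden: consumers 18, suppliers 8.
Consumers take the larger share because demand is less price-elastic here (demand slope 2 vs supply slope 4.5).
The less price-elastic side of the market bears the larger share of a per-unit tax.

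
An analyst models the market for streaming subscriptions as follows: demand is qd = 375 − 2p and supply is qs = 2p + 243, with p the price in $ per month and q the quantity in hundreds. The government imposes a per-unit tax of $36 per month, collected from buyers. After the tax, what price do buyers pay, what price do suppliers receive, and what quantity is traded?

Buyers pay $51; suppliers receive $15; quantity = 273.

Without the tax, 375 − 2p = 2p + 243 gives 4p = 132, so p* = $33 and q* = 309.
With the tax collected from buyers, demand (in seller-price terms) shifts: qd = 375 − 2(p + 36).
New equilibrium: buyers pay $51, suppliers receive $15, q = 273. (Wedge: pb − ps = 36.)
The less price-elastic side of the market bears the larger share of a per-unit tax.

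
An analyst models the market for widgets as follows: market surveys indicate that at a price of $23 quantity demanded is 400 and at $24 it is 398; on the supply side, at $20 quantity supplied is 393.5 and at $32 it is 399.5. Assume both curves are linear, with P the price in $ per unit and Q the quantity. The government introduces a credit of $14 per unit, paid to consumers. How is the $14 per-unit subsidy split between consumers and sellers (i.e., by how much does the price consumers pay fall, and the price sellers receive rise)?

Demand slope: (398 − 400)/(24 − 23) = -2, so Qd = 446 − 2P.
Supply slope: (399.5 − 393.5)/(32 − 20) = 0.5, so Qs = 0.5P + 383.5.
Without the subsidy, 446 − 2P = 0.5P + 383.5 gives 2.5P = 62.5, so P* = $25 and Q* = 396.
With a per-unit subsidy paid to consumers, each effectively pays P − 14, so demand becomes Qd = 446 − 2(P − 14).
New equilibrium: consumers pay $22.2, sellers receive $36.2, Q = 401.6. (Wedge: Pb − Ps = −14.)
Gain to consumers: $2.8; to sellers: $11.2. (They sum to $14.)

Consumers gain $2.8 per unit; sellers gain $11.2 per unit.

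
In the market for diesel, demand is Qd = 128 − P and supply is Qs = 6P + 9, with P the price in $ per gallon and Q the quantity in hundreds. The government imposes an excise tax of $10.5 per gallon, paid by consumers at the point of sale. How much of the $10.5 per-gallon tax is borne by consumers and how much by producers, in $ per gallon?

Consumers bear $9 per gallon; producers bear $1.5 per gallon.

Without the tax, 128 − P = 6P + 9 gives 7P = 119, so P* = $17 and Q* = 111.
With the tax collected from consumers, demand (in seller-price terms) shifts: Qd = 128 − (P + 10.5).
New equilibrium: consumers pay $26, producers receive $15.5, Q = 102. (Wedge: Pb − Ps = 10.5.)
Burden on consumers: $9; on producers: $1.5. (They sum to $10.5.)
The less price-elastic side of the market bears the larger share of a per-unit tax.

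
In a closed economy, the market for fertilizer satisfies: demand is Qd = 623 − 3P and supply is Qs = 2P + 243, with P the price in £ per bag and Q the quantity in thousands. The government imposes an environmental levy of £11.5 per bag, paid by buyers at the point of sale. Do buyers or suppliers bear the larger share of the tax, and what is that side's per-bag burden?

Without the tax, 623 − 3P = 2P + 243 gives 5P = 380, so P* = £76 and Q* = 395.
With the tax collected from buyers, demand (in seller-price terms) shifts: Qd = 623 − 3(P + 11.5).
New equilibrium: buyers pay £80.6, suppliers receive £69.1, Q = 381.2. (Wedge: Pb − Ps = 11.5.)
Per-bag burden: buyers £4.6, suppliers £6.9.
Suppliers take the larger share because supply is less price-elastic here (demand slope 3 vs supply slope 2).

Suppliers bear the larger share: £6.9 per bag.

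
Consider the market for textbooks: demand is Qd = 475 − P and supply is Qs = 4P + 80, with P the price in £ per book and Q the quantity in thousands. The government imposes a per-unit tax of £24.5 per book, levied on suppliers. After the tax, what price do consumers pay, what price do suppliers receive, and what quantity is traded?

Before the tax: set 475 − P = 4P + 80 → P* = £79, Q* = 396.
With the tax collected from suppliers, supply shifts: Qs = 4(P − 24.5) + 80.
Solving gives Q = 376.4 with consumers paying £98.6 and suppliers receiving £74.1 (the £24.5 wedge).
The less price-elastic side of the market bears the larger share of a per-unit tax.

Consumers pay £98.6; suppliers receive £74.1; quantity = 376.4.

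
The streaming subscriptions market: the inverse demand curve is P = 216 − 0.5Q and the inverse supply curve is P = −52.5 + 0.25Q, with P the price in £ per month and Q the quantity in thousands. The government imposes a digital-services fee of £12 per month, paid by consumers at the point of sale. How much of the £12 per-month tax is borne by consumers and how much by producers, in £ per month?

Consumers bear £8 per month; producers bear £4 per month.

Rewrite in direct form: Qd = 432 − 2P and Qs = 4P + 210.
Without the tax, 432 − 2P = 4P + 210 gives 6P = 222, so P* = £37 and Q* = 358.
With the tax collected from consumers, demand (in seller-price terms) shifts: Qd = 432 − 2(P + 12).
New equilibrium: consumers pay £45, producers receive £33, Q = 342. (Wedge: Pb − Ps = 12.)
Burden on consumers: £8; on producers: £4. (They sum to £12.)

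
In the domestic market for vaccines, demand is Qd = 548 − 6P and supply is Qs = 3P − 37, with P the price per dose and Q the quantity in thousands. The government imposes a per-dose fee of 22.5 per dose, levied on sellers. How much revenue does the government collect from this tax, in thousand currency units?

Tax revenue = 2542.5 thousand.

Before the tax: set 548 − 6P = 3P − 37 → P* = 65, Q* = 158.
With the tax collected from sellers, supply shifts: Qs = 3(P − 22.5) − 37.
New equilibrium: buyers pay 72.5, sellers receive 50, Q = 113. (Wedge: Pb − Ps = 22.5.)
Revenue = t · Q = 22.5 · 113 = 2542.5.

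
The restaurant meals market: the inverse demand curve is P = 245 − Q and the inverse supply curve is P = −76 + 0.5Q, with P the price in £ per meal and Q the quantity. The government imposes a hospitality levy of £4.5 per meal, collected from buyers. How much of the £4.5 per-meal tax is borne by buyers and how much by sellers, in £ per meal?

Rewrite in direct form: Qd = 245 − P and Qs = 2P + 152.
Without the tax, 245 − P = 2P + 152 gives 3P = 93, so P* = £31 and Q* = 214.
With the tax collected from buyers, demand (in seller-price terms) shifts: Qd = 245 − (P + 4.5).
New equilibrium: buyers pay £34, sellers receive £29.5, Q = 211. (Wedge: Pb − Ps = 4.5.)
Burden on buyers: £3; on sellers: £1.5. (They sum to £4.5.)

Buyers bear £3 per meal; sellers bear £1.5 per meal.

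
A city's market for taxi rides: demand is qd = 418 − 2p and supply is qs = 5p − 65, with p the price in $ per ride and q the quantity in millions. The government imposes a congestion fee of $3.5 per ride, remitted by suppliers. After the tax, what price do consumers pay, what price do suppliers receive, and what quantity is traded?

Consumers pay $71.5; suppliers receive $68; quantity = 275.

Without the tax, 418 − 2p = 5p − 65 gives 7p = 483, so p* = $69 and q* = 280.
With the tax collected from suppliers, supply shifts: qs = 5(p − 3.5) − 65.
Solving gives q = 275 with consumers paying $71.5 and suppliers receiving $68 (the $3.5 wedge).
The less price-elastic side of the market bears the larger share of a per-unit tax.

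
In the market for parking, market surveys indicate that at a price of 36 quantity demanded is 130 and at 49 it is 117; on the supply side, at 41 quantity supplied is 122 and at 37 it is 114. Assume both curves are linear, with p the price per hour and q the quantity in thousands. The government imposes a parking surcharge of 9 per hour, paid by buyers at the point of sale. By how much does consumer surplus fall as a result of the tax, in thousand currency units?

Consumer surplus falls by 726 thousand.

Demand slope: (117 − 130)/(49 − 36) = -1, so qd = 166 − p.
Supply slope: (114 − 122)/(37 − 41) = 2, so qs = 2p + 40.
Before the tax: set 166 − p = 2p + 40 → p* = 42, q* = 124.
With the tax collected from buyers, demand (in seller-price terms) shifts: qd = 166 − (p + 9).
New equilibrium: buyers pay 48, producers receive 39, q = 118. (Wedge: pb − ps = 9.)
ΔCS is the trapezoid between Q = 118 and Q = 124 of height 6: ½ · (124 + 118) · 6 = 726.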